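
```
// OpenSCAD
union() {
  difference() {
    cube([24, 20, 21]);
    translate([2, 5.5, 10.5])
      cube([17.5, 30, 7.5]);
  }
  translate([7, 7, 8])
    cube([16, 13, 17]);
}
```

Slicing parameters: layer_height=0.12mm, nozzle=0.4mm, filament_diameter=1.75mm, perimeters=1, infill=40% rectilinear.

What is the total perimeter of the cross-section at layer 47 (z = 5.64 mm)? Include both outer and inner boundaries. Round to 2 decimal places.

At z = 5.64 mm: the cube is present — its section is the full 24×20 rectangle (perimeter 88.00 mm); the cube at (2, 5.5) is absent (z outside [10.5, 18]); After the difference (first − rest): none of the subtracted shapes is present at this height, so the 24×20 cube is unchanged — boundary = 88.00 mm; the cube at (7, 7) does not reach this height (z outside [8, 25]); Combining (union): only the result so far is present, so the union is just that shape — boundary = 88.00 mm. Overall, the cross-section is a single solid region. Total boundary length (outer) = 88.00 mm.

88.00 mm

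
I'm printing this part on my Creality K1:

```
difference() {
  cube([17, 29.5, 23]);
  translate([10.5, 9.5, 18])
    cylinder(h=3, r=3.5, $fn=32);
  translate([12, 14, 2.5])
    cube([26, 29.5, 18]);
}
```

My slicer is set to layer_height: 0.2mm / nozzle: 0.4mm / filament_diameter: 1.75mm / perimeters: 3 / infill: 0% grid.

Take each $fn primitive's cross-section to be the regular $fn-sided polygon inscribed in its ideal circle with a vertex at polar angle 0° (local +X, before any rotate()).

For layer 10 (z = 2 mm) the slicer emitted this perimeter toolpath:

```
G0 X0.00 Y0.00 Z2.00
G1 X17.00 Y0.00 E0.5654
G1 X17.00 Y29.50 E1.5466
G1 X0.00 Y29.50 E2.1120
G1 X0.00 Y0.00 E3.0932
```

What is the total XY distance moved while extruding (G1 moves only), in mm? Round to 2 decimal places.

Sum the Euclidean lengths of each G1 segment: total = 93.00 mm.

93.00 mm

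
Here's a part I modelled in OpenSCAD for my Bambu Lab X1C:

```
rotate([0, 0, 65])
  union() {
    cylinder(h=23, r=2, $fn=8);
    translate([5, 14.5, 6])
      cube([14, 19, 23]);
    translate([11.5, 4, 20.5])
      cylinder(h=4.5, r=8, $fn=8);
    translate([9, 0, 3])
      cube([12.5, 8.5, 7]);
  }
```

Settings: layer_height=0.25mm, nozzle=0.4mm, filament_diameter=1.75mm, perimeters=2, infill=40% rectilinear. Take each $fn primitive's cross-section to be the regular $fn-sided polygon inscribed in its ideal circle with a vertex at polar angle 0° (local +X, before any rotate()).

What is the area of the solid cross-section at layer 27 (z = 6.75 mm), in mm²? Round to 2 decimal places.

At z = 6.75 mm: the r=2 cylinder contributes a regular 8-gon of circumradius 2 (area = (8/2)·2.000²·sin(360°/8) = 11.31 mm²); the cube at (5, 14.5) (footprint 14×19) is included at this height (area 266.00 mm²); the cylinder at (11.5, 4) does not reach this height (z outside [20.5, 25]); the cube at (9, 0) (footprint 12.5×8.5) is included at this height (area 106.25 mm²); Merging all regions: the 3 present regions are separate (no shared area or edge), so areas and boundary lengths simply add and each stays a separate island — area = 383.56 mm²; (rotated 65° about Z; rotation is an isometry so areas/perimeters/island counts are preserved). Overall, the cross-section has 3 separate islands. Net area = 383.56 mm².

383.56 mm²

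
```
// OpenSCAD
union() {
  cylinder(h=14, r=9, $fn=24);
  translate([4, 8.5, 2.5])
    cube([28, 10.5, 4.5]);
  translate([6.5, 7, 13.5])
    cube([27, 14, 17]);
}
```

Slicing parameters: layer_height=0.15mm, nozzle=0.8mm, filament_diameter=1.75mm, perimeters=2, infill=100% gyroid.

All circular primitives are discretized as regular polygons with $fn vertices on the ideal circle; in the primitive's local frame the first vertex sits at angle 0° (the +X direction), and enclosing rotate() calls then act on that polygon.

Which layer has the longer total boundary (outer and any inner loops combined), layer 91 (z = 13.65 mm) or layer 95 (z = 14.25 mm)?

Layer 91 (z = 13.65): the r=9 cylinder contributes a regular 24-gon of circumradius 9 (perimeter = 2·24·9.000·sin(180°/24) = 56.39 mm); the cube at (4, 8.5) is not intersected at this z (z outside [2.5, 7]); the cube at (6.5, 7) (footprint 27×14) is included at this height (perimeter 82.00 mm); Combining (union): the 2 present regions are separate (no shared area or edge), so areas and boundary lengths simply add and each stays a separate island — boundary = 138.39 mm. So its perimeter = 138.39 mm. Layer 95 (z = 14.25): the cylinder is absent (z outside [0, 14]); the cube at (4, 8.5) is absent (z outside [2.5, 7]); the cube at (6.5, 7) is present — its section is the full 27×14 rectangle (perimeter 82.00 mm); Taking the union: only the 27×14 cube at (6.5, 7) is present, so the union is just that shape — boundary = 82.00 mm. So its perimeter = 82.00 mm. Layer 91 is larger (138.39 vs 82.00 mm).

layer 91 (z = 13.65 mm)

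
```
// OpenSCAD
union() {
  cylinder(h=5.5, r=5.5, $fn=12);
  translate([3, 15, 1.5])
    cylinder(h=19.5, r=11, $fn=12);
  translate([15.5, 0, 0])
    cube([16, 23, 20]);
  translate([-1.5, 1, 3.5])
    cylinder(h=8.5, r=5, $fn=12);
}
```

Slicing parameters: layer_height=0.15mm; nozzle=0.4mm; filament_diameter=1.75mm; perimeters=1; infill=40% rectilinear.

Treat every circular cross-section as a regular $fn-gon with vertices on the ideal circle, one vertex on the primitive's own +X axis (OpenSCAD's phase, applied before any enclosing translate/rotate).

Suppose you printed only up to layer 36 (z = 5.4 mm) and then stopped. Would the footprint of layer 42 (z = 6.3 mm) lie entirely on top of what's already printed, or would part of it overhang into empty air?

Compare the two slices. At z = 5.4: the r=5.5 cylinder contributes a regular 12-gon of circumradius 5.5 (area = (12/2)·5.500²·sin(360°/12) = 90.75 mm²); the r=11 cylinder at (3, 15) contributes a regular 12-gon of circumradius 11 (area = (12/2)·11.000²·sin(360°/12) = 363.00 mm²); the cube at (15.5, 0) is present — its section is the full 16×23 rectangle (area 368.00 mm²); the r=5 cylinder at (-1.5, 1) gives a regular 12-gon of circumradius 5 (constant along its height) (area = (12/2)·5.000²·sin(360°/12) = 75.00 mm²); Combining (union): the regions partially overlap — summed areas 896.75 mm² minus the doubly-counted overlap 67.82 mm² gives 828.93 mm² — area = 828.93 mm². At z = 6.3: the cylinder is absent (z outside [0, 5.5]); the cylinder at (3, 15): section is a regular 12-gon, circumradius r=11 (area = (12/2)·11.000²·sin(360°/12) = 363.00 mm²); the cube at (15.5, 0) is present — its section is the full 16×23 rectangle (area 368.00 mm²); the r=5 cylinder at (-1.5, 1) contributes a regular 12-gon of circumradius 5 (area = (12/2)·5.000²·sin(360°/12) = 75.00 mm²); Taking the union: the regions partially overlap — summed areas 806.00 mm² minus the doubly-counted overlap 2.97 mm² gives 803.03 mm² — area = 803.03 mm². Checking containment: the cross-section at z = 6.3 is a subset of the cross-section at z = 5.4.

entirely on top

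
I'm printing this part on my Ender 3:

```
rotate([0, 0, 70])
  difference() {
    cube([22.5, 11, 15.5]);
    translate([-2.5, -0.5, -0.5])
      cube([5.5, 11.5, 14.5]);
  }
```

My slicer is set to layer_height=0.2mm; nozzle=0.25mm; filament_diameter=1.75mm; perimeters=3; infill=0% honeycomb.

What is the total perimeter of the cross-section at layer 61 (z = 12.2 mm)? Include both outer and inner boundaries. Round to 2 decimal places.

61.00 mm

At z = 12.2 mm: the 22.5×11 cube contributes its full rectangle (perimeter 67.00 mm); the cube at (-2.5, -0.5) is present — its section is the full 5.5×11.5 rectangle (perimeter 34.00 mm); Subtracting the remaining from the first: starting from the 22.5×11 cube, the 5.5×11.5 cube at (-2.5, -0.5) partially overlaps it — only the 33.00 mm² overlap (of its 63.25 mm²) is removed, clipping the outline — boundary = 61.00 mm; (whole slice rotated 70° about Z — lengths, areas and connectivity unchanged). Overall, the cross-section is a single solid region. Total boundary length (outer) = 61.00 mm.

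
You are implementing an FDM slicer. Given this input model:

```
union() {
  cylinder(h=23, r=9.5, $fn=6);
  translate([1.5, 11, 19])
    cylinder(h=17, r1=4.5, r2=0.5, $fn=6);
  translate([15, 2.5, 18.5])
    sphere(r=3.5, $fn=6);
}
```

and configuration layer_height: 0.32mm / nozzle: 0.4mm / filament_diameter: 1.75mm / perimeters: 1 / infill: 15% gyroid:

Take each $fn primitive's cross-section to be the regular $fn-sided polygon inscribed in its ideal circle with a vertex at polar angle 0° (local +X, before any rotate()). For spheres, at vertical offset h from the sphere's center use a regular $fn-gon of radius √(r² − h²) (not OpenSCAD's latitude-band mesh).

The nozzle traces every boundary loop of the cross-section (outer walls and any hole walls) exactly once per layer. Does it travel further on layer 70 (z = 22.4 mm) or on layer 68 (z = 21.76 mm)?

Layer 70 (z = 22.4): the cylinder: section is a regular 6-gon, circumradius r=9.5 (perimeter = 2·6·9.500·sin(180°/6) = 57.00 mm); the cone at (1.5, 11) contributes a regular 6-gon of circumradius 3.700 (interpolated between r1=4.5 and r2=0.5 at t=0.200) (perimeter = 2·6·3.700·sin(180°/6) = 22.20 mm); the sphere at (15, 2.5) does not reach this height (|z−center|=3.900 > r=3.5); Merging all regions: the regions partially overlap (shared area 1.70 mm²), so the edge portions inside another operand are dropped and the merged outline is re-measured after clipping — boundary = 70.31 mm. So its perimeter = 70.31 mm. Layer 68 (z = 21.76): the r=9.5 cylinder gives a regular 6-gon of circumradius 9.5 (constant along its height) (perimeter = 2·6·9.500·sin(180°/6) = 57.00 mm); the cone at (1.5, 11) contributes a regular 6-gon of circumradius 3.851 (interpolated between r1=4.5 and r2=0.5 at t=0.162) (perimeter = 2·6·3.851·sin(180°/6) = 23.10 mm); the r=3.5 sphere at (15, 2.5) slices to a regular 6-gon of circumradius 1.274 (√(r²−h²) with h=3.26 from center) (perimeter = 2·6·1.274·sin(180°/6) = 7.64 mm); Merging all regions: the regions partially overlap (shared area 2.35 mm²), so the edge portions inside another operand are dropped and the merged outline is re-measured after clipping — boundary = 78.10 mm. So its perimeter = 78.10 mm. Layer 68 is larger (78.10 vs 70.31 mm).

layer 68 (z = 21.76 mm)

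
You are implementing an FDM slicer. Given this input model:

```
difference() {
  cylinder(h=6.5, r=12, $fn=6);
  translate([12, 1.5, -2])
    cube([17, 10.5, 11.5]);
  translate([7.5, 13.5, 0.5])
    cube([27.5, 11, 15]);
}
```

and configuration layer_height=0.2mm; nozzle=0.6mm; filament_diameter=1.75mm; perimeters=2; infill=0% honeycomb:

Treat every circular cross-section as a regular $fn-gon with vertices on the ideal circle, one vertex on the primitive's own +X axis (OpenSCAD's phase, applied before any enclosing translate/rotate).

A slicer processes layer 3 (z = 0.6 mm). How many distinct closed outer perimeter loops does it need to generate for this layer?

1

At z = 0.6 mm: the r=12 cylinder contributes a regular 6-gon of circumradius 12; the 17×10.5 cube at (12, 1.5) contributes its full rectangle; the cube at (7.5, 13.5) is present — its section is the full 27.5×11 rectangle; Taking the first minus the rest: starting from the r=12 cylinder, the 17×10.5 cube at (12, 1.5) misses the remaining region (no effect); the 27.5×11 cube at (7.5, 13.5) misses the remaining region (no effect) — 1 connected region. The result has 1 disconnected region.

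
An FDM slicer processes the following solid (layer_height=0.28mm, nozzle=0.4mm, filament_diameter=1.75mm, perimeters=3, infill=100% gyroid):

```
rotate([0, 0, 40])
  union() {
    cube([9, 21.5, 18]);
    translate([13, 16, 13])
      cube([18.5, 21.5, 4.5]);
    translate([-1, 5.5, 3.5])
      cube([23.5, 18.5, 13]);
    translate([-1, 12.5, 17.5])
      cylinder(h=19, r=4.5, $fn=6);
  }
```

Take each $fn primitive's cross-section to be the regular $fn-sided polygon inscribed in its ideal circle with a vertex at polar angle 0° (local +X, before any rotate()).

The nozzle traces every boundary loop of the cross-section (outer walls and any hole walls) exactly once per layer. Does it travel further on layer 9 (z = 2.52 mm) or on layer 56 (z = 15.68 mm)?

layer 56 (z = 15.68 mm)

Layer 9 (z = 2.52): the 9×21.5 cube contributes its full rectangle (perimeter 61.00 mm); the cube at (13, 16) is absent (z outside [13, 17.5]); the cube at (-1, 5.5) does not reach this height (z outside [3.5, 16.5]); the cylinder at (-1, 12.5) does not reach this height (z outside [17.5, 36.5]); Taking the union: only the 9×21.5 cube is present, so the union is just that shape — boundary = 61.00 mm; (whole slice rotated 40° about Z — lengths, areas and connectivity unchanged). So its perimeter = 61.00 mm. Layer 56 (z = 15.68): the cube is present — its section is the full 9×21.5 rectangle (perimeter 61.00 mm); the cube at (13, 16) is present — its section is the full 18.5×21.5 rectangle (perimeter 80.00 mm); the cube at (-1, 5.5) (footprint 23.5×18.5) is included at this height (perimeter 84.00 mm); the cylinder at (-1, 12.5) is absent (z outside [17.5, 36.5]); Merging all regions: the regions partially overlap (shared area 220.00 mm²), so the edge portions inside another operand are dropped and the merged outline is re-measured after clipping — boundary = 140.00 mm; (whole slice rotated 40° about Z — lengths, areas and connectivity unchanged). So its perimeter = 140.00 mm. Layer 56 is larger (140.00 vs 61.00 mm).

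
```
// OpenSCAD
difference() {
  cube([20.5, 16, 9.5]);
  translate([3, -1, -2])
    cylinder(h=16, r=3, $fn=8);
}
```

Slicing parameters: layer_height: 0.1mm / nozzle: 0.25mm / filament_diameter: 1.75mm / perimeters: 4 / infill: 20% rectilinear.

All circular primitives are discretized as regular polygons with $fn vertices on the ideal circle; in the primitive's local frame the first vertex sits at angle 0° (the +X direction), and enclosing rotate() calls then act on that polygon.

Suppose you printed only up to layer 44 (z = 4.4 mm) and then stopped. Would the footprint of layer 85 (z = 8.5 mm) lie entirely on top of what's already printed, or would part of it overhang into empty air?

Compare the two slices. At z = 4.4: the cube is present — its section is the full 20.5×16 rectangle (area 328.00 mm²); the cylinder at (3, -1): section is a regular 8-gon, circumradius r=3 (area = (8/2)·3.000²·sin(360°/8) = 25.46 mm²); After the difference (first − rest): starting from the 20.5×16 cube (328.00 mm²), the r=3 cylinder at (3, -1) partially overlaps it — only the 7.14 mm² overlap (of its 25.46 mm²) is removed, clipping the outline — area = 320.86 mm². At z = 8.5: the 20.5×16 cube contributes its full rectangle (area 328.00 mm²); the r=3 cylinder at (3, -1) contributes a regular 8-gon of circumradius 3 (area = (8/2)·3.000²·sin(360°/8) = 25.46 mm²); After the difference (first − rest): starting from the 20.5×16 cube (328.00 mm²), the r=3 cylinder at (3, -1) partially overlaps it — only the 7.14 mm² overlap (of its 25.46 mm²) is removed, clipping the outline — area = 320.86 mm². Checking containment: the cross-section at z = 8.5 is a subset of the cross-section at z = 4.4.

entirely on top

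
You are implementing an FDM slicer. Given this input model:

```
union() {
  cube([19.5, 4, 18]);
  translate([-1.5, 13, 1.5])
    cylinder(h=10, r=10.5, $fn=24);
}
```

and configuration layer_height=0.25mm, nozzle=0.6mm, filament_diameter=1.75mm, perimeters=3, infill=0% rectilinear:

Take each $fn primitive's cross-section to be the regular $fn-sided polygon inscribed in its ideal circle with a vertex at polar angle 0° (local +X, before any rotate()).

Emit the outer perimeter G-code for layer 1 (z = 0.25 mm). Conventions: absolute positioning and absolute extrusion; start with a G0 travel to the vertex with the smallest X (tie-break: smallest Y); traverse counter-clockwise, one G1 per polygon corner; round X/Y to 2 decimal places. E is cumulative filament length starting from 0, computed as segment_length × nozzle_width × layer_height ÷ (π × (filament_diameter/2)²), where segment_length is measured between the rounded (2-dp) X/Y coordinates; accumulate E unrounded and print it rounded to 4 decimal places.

At z = 0.25 mm: the cube is present — its section is the full 19.5×4 rectangle; the cylinder at (-1.5, 13) is absent (z outside [1.5, 11.5]); Combining (union): only the 19.5×4 cube is present, so the union is just that shape — 1 connected region. The outline is a single polygon with 4 vertices. Extrusion per mm of travel: 0.6 × 0.25 / (π × 0.875²) = 0.062363. Accumulating E over each segment gives final E = 2.9310.

G0 X0.00 Y0.00 Z0.25
G1 X19.50 Y0.00 E1.2161
G1 X19.50 Y4.00 E1.4655
G1 X0.00 Y4.00 E2.6816
G1 X0.00 Y0.00 E2.9310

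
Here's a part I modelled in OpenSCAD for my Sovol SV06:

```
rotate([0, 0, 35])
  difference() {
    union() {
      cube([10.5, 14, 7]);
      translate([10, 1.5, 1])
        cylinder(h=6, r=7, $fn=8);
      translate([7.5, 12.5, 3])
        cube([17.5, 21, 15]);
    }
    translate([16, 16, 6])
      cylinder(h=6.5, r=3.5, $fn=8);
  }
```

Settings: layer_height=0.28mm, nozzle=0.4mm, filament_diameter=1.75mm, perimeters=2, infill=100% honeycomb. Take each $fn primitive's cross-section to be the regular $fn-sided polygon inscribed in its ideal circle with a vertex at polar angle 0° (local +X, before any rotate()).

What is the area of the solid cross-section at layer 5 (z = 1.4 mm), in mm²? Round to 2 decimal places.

236.71 mm²

At z = 1.4 mm: the cube is present — its section is the full 10.5×14 rectangle (area 147.00 mm²); the cylinder at (10, 1.5): section is a regular 8-gon, circumradius r=7 (area = (8/2)·7.000²·sin(360°/8) = 138.59 mm²); the cube at (7.5, 12.5) does not reach this height (z outside [3, 18]); Taking the union: the regions partially overlap — summed areas 285.59 mm² minus the doubly-counted overlap 48.88 mm² gives 236.71 mm² — area = 236.71 mm²; the cylinder at (16, 16) is not intersected at this z (z outside [6, 12.5]); After the difference (first − rest): none of the subtracted shapes is present at this height, so the result so far is unchanged — area = 236.71 mm²; (rotated 35° about Z; rotation is an isometry so areas/perimeters/island counts are preserved). Overall, the cross-section is a single solid region. Net area = 236.71 mm².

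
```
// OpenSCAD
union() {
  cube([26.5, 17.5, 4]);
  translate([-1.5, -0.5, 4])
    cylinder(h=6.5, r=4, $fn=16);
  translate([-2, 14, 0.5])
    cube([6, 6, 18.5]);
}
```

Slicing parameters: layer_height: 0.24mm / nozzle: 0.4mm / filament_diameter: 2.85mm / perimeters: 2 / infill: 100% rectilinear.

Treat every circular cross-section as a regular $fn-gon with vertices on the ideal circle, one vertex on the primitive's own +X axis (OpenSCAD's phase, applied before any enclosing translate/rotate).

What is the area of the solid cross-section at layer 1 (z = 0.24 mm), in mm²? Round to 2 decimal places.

At z = 0.24 mm: the cube (footprint 26.5×17.5) is included at this height (area 463.75 mm²); the cylinder at (-1.5, -0.5) does not reach this height (z outside [4, 10.5]); the cube at (-2, 14) is not intersected at this z (z outside [0.5, 19]); Merging all regions: only the 26.5×17.5 cube is present, so the union is just that shape — area = 463.75 mm². Overall, the cross-section is a single solid region. Net area = 463.75 mm².

463.75 mm²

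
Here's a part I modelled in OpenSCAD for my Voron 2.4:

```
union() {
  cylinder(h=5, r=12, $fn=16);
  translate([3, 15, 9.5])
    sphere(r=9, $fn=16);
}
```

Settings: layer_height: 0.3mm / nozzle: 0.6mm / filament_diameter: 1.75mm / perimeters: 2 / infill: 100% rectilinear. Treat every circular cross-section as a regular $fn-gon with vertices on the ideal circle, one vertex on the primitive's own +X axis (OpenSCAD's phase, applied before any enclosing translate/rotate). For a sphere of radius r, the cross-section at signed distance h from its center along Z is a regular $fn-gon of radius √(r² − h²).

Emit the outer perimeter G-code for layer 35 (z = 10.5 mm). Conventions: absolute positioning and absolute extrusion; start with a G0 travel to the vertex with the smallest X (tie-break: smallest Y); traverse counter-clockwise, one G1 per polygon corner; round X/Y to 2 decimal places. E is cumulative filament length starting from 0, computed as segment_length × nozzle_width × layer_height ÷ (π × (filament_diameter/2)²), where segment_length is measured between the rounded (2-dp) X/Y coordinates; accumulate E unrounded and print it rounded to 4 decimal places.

At z = 10.5 mm: the cylinder does not reach this height (z outside [0, 5]); the r=9 sphere at (3, 15) slices to a regular 16-gon of circumradius 8.944 (√(r²−h²) with h=1 from center); Merging all regions: only the r=9 sphere at (3, 15) is present, so the union is just that shape — 1 connected region. The outline is a single polygon with 16 vertices. Extrusion per mm of travel: 0.6 × 0.3 / (π × 0.875²) = 0.074835. Accumulating E over each segment gives final E = 4.1764.

G0 X-5.94 Y15.00 Z10.50
G1 X-5.26 Y11.58 E0.2609
G1 X-3.32 Y8.68 E0.5221
G1 X-0.42 Y6.74 E0.7832
G1 X3.00 Y6.06 E1.0441
G1 X6.42 Y6.74 E1.3051
G1 X9.32 Y8.68 E1.5662
G1 X11.26 Y11.58 E1.8273
G1 X11.94 Y15.00 E2.0882
G1 X11.26 Y18.42 E2.3492
G1 X9.32 Y21.32 E2.6103
G1 X6.42 Y23.26 E2.8714
G1 X3.00 Y23.94 E3.1323
G1 X-0.42 Y23.26 E3.3933
G1 X-3.32 Y21.32 E3.6544
G1 X-5.26 Y18.42 E3.9155
G1 X-5.94 Y15.00 E4.1764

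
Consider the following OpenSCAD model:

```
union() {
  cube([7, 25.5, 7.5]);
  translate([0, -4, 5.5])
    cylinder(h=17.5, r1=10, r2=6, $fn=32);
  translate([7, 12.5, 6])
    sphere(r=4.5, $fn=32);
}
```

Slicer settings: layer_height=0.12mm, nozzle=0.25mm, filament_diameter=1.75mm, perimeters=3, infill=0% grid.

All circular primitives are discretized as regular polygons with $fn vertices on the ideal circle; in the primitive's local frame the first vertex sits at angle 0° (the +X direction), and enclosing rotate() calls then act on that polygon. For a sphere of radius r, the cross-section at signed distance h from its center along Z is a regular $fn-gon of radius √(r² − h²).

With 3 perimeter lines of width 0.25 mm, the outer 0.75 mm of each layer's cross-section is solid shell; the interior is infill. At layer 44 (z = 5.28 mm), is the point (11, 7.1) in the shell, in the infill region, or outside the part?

At z = 5.28 mm: the cube (footprint 7×25.5) is included at this height; the cone at (0, -4) is not intersected at this z (z outside [5.5, 23]); the r=4.5 sphere at (7, 12.5) slices to a regular 32-gon of circumradius 4.442 (√(r²−h²) with h=0.72 from center); Merging all regions: the regions partially overlap (shared area 30.80 mm²), so overlapping operands fuse into one piece — 1 connected region. Overall, the cross-section is a single solid region. The nearest boundary edge runs (10.14, 9.36)→(9.47, 8.81); distance from the point to it = 2.29 mm. The point is not inside any of the regions above, so it lies outside the cross-section (2.29 mm from the nearest boundary).

outside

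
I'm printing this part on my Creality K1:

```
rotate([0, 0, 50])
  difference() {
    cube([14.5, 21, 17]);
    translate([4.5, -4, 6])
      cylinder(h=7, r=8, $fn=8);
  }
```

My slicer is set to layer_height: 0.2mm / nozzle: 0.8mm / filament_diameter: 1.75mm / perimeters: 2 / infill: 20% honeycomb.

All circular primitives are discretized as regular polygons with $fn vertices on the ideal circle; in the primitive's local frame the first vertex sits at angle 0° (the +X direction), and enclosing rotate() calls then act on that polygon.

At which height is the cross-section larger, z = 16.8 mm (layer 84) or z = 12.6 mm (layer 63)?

Layer 84 (z = 16.8): the 14.5×21 cube contributes its full rectangle (area 304.50 mm²); the cylinder at (4.5, -4) does not reach this height (z outside [6, 13]); After the difference (first − rest): none of the subtracted shapes is present at this height, so the 14.5×21 cube is unchanged — area = 304.50 mm²; (rotated 50° about Z; rotation is an isometry so areas/perimeters/island counts are preserved). So its area = 304.50 mm². Layer 63 (z = 12.6): the cube (footprint 14.5×21) is included at this height (area 304.50 mm²); the r=8 cylinder at (4.5, -4) gives a regular 8-gon of circumradius 8 (constant along its height) (area = (8/2)·8.000²·sin(360°/8) = 181.02 mm²); Taking the first minus the rest: starting from the 14.5×21 cube (304.50 mm²), the r=8 cylinder at (4.5, -4) partially overlaps it — only the 30.37 mm² overlap (of its 181.02 mm²) is removed, clipping the outline — area = 274.13 mm²; (whole slice rotated 50° about Z — lengths, areas and connectivity unchanged). So its area = 274.13 mm². Layer 84 is larger (304.50 vs 274.13 mm²).

layer 84 (z = 16.8 mm)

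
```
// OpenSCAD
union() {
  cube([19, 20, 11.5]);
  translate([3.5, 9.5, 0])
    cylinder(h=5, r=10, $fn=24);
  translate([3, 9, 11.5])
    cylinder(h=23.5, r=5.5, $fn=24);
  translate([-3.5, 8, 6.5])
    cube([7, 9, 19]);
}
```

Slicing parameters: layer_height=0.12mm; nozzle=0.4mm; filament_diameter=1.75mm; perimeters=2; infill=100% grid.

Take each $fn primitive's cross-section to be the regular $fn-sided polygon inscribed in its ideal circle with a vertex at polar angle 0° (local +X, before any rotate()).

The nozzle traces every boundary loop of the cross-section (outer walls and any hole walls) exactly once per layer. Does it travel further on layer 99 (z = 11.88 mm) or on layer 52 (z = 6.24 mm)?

Layer 99 (z = 11.88): the cube is not intersected at this z (z outside [0, 11.5]); the cylinder at (3.5, 9.5) does not reach this height (z outside [0, 5]); the r=5.5 cylinder at (3, 9) contributes a regular 24-gon of circumradius 5.5 (perimeter = 2·24·5.500·sin(180°/24) = 34.46 mm); the cube at (-3.5, 8) is present — its section is the full 7×9 rectangle (perimeter 32.00 mm); Merging all regions: the regions partially overlap (shared area 32.16 mm²), so the edge portions inside another operand are dropped and the merged outline is re-measured after clipping — boundary = 44.03 mm. So its perimeter = 44.03 mm. Layer 52 (z = 6.24): the cube is present — its section is the full 19×20 rectangle (perimeter 78.00 mm); the cylinder at (3.5, 9.5) does not reach this height (z outside [0, 5]); the cylinder at (3, 9) is absent (z outside [11.5, 35]); the cube at (-3.5, 8) is absent (z outside [6.5, 25.5]); Merging all regions: only the 19×20 cube is present, so the union is just that shape — boundary = 78.00 mm. So its perimeter = 78.00 mm. Layer 52 is larger (78.00 vs 44.03 mm).

layer 52 (z = 6.24 mm)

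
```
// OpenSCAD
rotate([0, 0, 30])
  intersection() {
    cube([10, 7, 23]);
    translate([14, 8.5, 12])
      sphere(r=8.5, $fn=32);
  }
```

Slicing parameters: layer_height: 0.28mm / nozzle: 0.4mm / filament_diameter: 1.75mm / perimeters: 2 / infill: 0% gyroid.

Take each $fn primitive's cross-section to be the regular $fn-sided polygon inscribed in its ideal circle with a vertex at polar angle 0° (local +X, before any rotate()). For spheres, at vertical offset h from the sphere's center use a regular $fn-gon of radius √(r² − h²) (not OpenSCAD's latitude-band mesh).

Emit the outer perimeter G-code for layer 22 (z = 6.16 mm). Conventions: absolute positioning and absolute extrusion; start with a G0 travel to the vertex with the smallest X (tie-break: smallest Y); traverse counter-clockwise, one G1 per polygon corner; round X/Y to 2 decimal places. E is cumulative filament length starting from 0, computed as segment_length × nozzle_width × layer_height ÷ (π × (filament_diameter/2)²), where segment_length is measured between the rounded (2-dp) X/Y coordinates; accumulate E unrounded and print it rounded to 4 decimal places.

G0 X3.46 Y10.08 Z6.16
G1 X4.11 Y9.46 E0.0418
G1 X5.14 Y8.82 E0.0983
G1 X6.28 Y8.40 E0.1549
G1 X6.74 Y8.32 E0.1766
G1 X5.16 Y11.06 E0.3239
G1 X3.46 Y10.08 E0.4153

At z = 6.16 mm: the cube (footprint 10×7) is included at this height; the r=8.5 sphere at (14, 8.5) contributes a regular 32-gon of circumradius √(8.5²−5.84²) = 6.176; Keeping only the common overlap: the r=8.5 sphere at (14, 8.5) partially overlaps the 10×7 cube; clipping to the common part keeps 3.86 mm² — 1 connected region; (rotated 30° about Z; rotation is an isometry so areas/perimeters/island counts are preserved). The outline is a single polygon with 6 vertices. Extrusion per mm of travel: 0.4 × 0.28 / (π × 0.875²) = 0.046564. Accumulating E over each segment gives final E = 0.4153.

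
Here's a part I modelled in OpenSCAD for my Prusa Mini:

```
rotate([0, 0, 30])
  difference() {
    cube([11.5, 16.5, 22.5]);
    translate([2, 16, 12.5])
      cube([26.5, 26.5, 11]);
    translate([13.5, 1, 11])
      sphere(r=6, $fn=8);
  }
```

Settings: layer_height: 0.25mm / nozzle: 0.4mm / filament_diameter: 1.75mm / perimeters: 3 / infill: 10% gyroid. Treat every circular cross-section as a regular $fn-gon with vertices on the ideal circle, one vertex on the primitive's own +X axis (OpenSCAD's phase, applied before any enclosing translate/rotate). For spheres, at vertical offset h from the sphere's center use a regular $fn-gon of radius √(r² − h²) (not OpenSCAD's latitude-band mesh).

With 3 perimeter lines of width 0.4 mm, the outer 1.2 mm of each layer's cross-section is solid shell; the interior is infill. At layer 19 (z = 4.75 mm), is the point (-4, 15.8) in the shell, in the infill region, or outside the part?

At z = 4.75 mm: the 11.5×16.5 cube contributes its full rectangle; the cube at (2, 16) does not reach this height (z outside [12.5, 23.5]); the sphere at (13.5, 1) does not reach this height (|z−center|=6.250 > r=6); After the difference (first − rest): none of the subtracted shapes is present at this height, so the 11.5×16.5 cube is unchanged — 1 connected region; (rotated 30° about Z; rotation is an isometry so areas/perimeters/island counts are preserved). Overall, the cross-section is a single solid region. Undo the 30° rotation: the query point maps to (4.436, 15.683) in the un-rotated model frame. The nearest boundary edge runs (11.50, 16.50)→(0.00, 16.50); distance from the point to it = 0.82 mm. The point is inside the cross-section, 0.82 mm from the nearest boundary — within the 1.2 mm shell band (3 × 0.4).

shell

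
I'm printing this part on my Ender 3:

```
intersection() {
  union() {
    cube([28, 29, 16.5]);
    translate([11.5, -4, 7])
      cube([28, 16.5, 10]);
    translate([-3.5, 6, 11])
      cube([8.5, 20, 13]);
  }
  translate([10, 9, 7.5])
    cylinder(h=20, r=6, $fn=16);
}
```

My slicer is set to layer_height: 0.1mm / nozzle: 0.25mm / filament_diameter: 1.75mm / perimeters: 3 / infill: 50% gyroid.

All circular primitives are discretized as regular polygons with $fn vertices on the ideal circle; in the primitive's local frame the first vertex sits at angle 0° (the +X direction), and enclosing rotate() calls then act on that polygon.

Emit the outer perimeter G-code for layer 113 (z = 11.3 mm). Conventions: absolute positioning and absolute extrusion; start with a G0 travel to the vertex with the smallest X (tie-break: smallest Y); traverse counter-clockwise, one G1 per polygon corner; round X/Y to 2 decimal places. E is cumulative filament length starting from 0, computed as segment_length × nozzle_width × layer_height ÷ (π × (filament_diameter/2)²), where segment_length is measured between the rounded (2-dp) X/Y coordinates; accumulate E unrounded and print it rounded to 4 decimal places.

At z = 11.3 mm: the 28×29 cube contributes its full rectangle; the 28×16.5 cube at (11.5, -4) contributes its full rectangle; the 8.5×20 cube at (-3.5, 6) contributes its full rectangle; Merging all regions: the regions partially overlap (shared area 306.25 mm²), so overlapping operands fuse into one piece — 1 connected region; the cylinder at (10, 9): section is a regular 16-gon, circumradius r=6; Keeping only the common overlap: the r=6 cylinder at (10, 9) lies inside the result so far, so the common part is the r=6 cylinder at (10, 9) itself — 1 connected region. The outline is a single polygon with 16 vertices. Extrusion per mm of travel: 0.25 × 0.1 / (π × 0.875²) = 0.010394. Accumulating E over each segment gives final E = 0.3892.

G0 X4.00 Y9.00 Z11.30
G1 X4.46 Y6.70 E0.0244
G1 X5.76 Y4.76 E0.0487
G1 X7.70 Y3.46 E0.0729
G1 X10.00 Y3.00 E0.0973
G1 X12.30 Y3.46 E0.1217
G1 X14.24 Y4.76 E0.1460
G1 X15.54 Y6.70 E0.1702
G1 X16.00 Y9.00 E0.1946
G1 X15.54 Y11.30 E0.2190
G1 X14.24 Y13.24 E0.2433
G1 X12.30 Y14.54 E0.2675
G1 X10.00 Y15.00 E0.2919
G1 X7.70 Y14.54 E0.3163
G1 X5.76 Y13.24 E0.3406
G1 X4.46 Y11.30 E0.3648
G1 X4.00 Y9.00 E0.3892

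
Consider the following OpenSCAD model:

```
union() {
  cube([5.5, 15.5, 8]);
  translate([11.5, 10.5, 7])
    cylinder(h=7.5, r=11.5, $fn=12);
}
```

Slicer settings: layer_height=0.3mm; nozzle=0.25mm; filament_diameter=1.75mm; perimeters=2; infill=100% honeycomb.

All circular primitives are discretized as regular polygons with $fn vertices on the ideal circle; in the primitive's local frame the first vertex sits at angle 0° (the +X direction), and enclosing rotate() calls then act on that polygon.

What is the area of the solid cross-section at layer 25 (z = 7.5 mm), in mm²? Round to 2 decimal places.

422.82 mm²

At z = 7.5 mm: the 5.5×15.5 cube contributes its full rectangle (area 85.25 mm²); the r=11.5 cylinder at (11.5, 10.5) contributes a regular 12-gon of circumradius 11.5 (area = (12/2)·11.500²·sin(360°/12) = 396.75 mm²); Combining (union): the regions partially overlap — summed areas 482.00 mm² minus the doubly-counted overlap 59.18 mm² gives 422.82 mm² — area = 422.82 mm². Overall, the cross-section is a single solid region. Net area = 422.82 mm².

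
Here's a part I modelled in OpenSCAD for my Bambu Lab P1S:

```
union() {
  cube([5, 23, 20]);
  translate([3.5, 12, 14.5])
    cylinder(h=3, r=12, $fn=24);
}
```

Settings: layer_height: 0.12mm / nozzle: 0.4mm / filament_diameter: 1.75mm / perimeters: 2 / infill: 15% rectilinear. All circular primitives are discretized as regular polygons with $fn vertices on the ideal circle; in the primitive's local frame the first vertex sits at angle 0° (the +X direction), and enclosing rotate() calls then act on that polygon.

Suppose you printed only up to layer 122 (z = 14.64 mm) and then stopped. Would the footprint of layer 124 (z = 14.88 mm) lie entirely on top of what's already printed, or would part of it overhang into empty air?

Compare the two slices. At z = 14.64: the cube (footprint 5×23) is included at this height (area 115.00 mm²); the r=12 cylinder at (3.5, 12) contributes a regular 24-gon of circumradius 12 (area = (24/2)·12.000²·sin(360°/24) = 447.24 mm²); Combining (union): the regions partially overlap — summed areas 562.24 mm² minus the doubly-counted overlap 114.02 mm² gives 448.22 mm² — area = 448.22 mm². At z = 14.88: the cube is present — its section is the full 5×23 rectangle (area 115.00 mm²); the cylinder at (3.5, 12): section is a regular 24-gon, circumradius r=12 (area = (24/2)·12.000²·sin(360°/24) = 447.24 mm²); Combining (union): the regions partially overlap — summed areas 562.24 mm² minus the doubly-counted overlap 114.02 mm² gives 448.22 mm² — area = 448.22 mm². Checking containment: the cross-section at z = 14.88 is a subset of the cross-section at z = 14.64.

entirely on top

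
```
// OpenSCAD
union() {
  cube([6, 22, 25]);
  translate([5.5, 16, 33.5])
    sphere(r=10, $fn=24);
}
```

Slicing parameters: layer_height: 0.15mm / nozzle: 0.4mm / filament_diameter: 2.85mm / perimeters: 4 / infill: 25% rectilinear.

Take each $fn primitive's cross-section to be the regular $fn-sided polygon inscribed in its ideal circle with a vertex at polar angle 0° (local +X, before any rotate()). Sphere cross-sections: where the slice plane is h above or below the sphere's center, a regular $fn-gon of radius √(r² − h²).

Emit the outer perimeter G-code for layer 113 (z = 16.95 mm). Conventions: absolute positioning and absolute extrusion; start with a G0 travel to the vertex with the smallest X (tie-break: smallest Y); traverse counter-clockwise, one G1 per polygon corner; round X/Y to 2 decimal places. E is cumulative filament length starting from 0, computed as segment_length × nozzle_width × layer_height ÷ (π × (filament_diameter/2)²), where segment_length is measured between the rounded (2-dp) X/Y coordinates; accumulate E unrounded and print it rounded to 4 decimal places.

G0 X0.00 Y0.00 Z16.95
G1 X6.00 Y0.00 E0.0564
G1 X6.00 Y22.00 E0.2633
G1 X0.00 Y22.00 E0.3198
G1 X0.00 Y0.00 E0.5267

At z = 16.95 mm: the 6×22 cube contributes its full rectangle; the sphere at (5.5, 16) does not reach this height (|z−center|=16.550 > r=10); Taking the union: only the 6×22 cube is present, so the union is just that shape — 1 connected region. The outline is a single polygon with 4 vertices. Extrusion per mm of travel: 0.4 × 0.15 / (π × 1.425²) = 0.009405. Accumulating E over each segment gives final E = 0.5267.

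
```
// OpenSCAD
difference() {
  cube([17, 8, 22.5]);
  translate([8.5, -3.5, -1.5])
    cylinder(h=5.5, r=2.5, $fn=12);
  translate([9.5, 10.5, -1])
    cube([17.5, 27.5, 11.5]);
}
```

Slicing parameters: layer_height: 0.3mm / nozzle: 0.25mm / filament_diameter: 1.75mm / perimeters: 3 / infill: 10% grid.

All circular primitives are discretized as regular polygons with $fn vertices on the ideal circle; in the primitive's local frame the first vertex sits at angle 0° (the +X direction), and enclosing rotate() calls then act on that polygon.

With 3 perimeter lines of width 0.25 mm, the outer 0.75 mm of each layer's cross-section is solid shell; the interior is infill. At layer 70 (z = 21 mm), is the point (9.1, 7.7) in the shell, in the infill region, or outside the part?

At z = 21 mm: the cube (footprint 17×8) is included at this height; the cylinder at (8.5, -3.5) is absent (z outside [-1.5, 4]); the cube at (9.5, 10.5) is absent (z outside [-1, 10.5]); Subtracting the remaining from the first: none of the subtracted shapes is present at this height, so the 17×8 cube is unchanged — 1 connected region. Overall, the cross-section is a single solid region. The nearest boundary edge runs (17.00, 8.00)→(0.00, 8.00); distance from the point to it = 0.30 mm. The point is inside the cross-section, 0.30 mm from the nearest boundary — within the 0.75 mm shell band (3 × 0.25).

shell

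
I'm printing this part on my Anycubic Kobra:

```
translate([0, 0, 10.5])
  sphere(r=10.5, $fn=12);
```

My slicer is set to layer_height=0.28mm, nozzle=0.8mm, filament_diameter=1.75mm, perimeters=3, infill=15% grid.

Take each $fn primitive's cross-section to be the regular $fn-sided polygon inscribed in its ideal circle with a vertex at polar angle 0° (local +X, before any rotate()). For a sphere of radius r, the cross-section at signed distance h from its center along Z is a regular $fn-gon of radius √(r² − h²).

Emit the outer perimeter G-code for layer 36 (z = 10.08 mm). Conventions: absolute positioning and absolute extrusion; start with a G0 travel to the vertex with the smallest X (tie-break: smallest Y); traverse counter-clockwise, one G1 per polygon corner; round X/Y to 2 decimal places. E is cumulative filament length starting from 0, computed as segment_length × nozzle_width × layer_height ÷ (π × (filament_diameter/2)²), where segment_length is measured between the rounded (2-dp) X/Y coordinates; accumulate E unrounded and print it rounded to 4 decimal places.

G0 X-10.49 Y0.00 Z10.08
G1 X-9.09 Y-5.25 E0.5060
G1 X-5.25 Y-9.09 E1.0118
G1 X0.00 Y-10.49 E1.5178
G1 X5.25 Y-9.09 E2.0238
G1 X9.09 Y-5.25 E2.5295
G1 X10.49 Y0.00 E3.0355
G1 X9.09 Y5.25 E3.5415
G1 X5.25 Y9.09 E4.0473
G1 X0.00 Y10.49 E4.5533
G1 X-5.25 Y9.09 E5.0593
G1 X-9.09 Y5.25 E5.5650
G1 X-10.49 Y0.00 E6.0710

At z = 10.08 mm: the r=10.5 sphere contributes a regular 12-gon of circumradius √(10.5²−0.42²) = 10.492. The outline is a single polygon with 12 vertices. Extrusion per mm of travel: 0.8 × 0.28 / (π × 0.875²) = 0.093128. Accumulating E over each segment gives final E = 6.0710.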